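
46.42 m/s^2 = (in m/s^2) 46.42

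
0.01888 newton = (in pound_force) 0.004244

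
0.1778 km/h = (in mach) 0.000145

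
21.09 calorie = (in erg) 8.824e+08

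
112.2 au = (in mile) 1.043e+10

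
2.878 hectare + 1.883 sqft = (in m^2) 2.878e+04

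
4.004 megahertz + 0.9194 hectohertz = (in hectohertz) 4.004e+04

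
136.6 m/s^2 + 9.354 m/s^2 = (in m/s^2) 146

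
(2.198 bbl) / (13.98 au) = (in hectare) 1.671e-17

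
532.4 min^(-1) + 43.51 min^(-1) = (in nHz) 9.598e+09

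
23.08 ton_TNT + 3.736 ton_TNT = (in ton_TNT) 26.82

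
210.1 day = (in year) 0.5756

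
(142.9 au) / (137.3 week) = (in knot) 5.004e+05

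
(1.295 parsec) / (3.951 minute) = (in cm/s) 1.686e+16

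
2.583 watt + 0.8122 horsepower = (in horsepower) 0.8157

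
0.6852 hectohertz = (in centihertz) 6852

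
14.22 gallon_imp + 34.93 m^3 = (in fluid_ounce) 1.183e+06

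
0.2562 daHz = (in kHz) 0.002562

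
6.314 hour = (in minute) 378.8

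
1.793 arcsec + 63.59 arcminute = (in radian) 0.01851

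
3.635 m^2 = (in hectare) 0.0003635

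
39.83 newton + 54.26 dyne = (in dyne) 3.983e+06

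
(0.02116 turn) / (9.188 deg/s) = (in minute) 0.01382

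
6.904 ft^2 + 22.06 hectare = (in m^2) 2.206e+05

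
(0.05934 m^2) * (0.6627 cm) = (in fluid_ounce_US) 13.3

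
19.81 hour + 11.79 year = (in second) 3.719e+08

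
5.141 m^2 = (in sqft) 55.34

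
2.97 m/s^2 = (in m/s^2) 2.97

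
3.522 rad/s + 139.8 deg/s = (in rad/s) 5.962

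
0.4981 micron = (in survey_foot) 1.634e-06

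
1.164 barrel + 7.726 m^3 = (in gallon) 2090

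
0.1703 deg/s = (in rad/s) 0.002972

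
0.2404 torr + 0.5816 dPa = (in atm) 0.0003169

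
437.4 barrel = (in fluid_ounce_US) 2.351e+06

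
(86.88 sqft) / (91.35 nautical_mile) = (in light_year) 5.043e-21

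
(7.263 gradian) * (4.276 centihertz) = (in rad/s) 0.004878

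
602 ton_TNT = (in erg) 2.519e+19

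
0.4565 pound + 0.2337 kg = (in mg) 4.408e+05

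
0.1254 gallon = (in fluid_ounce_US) 16.05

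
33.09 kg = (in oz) 1167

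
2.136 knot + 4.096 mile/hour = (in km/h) 10.55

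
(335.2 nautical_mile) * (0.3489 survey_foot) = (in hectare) 6.602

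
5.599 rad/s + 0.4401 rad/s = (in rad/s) 6.039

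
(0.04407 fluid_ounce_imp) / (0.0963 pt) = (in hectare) 3.686e-06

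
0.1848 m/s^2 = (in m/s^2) 0.1848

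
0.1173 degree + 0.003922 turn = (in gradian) 1.699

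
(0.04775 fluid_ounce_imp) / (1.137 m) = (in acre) 2.949e-10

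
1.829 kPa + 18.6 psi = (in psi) 18.87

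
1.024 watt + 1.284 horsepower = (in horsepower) 1.285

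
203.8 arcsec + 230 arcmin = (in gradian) 4.322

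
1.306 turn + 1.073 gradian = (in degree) 471.1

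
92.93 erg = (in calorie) 2.221e-06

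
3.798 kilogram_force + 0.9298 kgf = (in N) 46.36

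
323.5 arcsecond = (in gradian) 0.09985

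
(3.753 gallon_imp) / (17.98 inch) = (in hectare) 3.736e-06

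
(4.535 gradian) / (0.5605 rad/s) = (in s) 0.1271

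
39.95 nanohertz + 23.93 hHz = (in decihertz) 2.393e+04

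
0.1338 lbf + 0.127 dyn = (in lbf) 0.1338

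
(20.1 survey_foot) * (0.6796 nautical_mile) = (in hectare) 0.7711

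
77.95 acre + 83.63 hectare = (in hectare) 115.2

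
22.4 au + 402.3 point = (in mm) 3.351e+15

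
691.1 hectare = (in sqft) 7.439e+07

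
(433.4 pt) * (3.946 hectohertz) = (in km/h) 217.2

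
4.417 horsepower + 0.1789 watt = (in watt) 3294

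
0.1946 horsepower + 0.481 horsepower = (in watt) 503.8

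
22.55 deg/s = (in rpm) 3.758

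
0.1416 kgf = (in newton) 1.389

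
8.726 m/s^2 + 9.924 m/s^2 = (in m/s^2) 18.65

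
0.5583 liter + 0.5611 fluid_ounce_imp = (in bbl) 0.003612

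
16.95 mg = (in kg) 1.695e-05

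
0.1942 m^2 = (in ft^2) 2.09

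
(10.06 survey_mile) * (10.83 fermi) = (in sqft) 1.887e-09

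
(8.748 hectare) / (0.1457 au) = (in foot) 1.317e-05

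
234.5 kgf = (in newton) 2300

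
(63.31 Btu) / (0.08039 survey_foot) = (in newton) 2.726e+06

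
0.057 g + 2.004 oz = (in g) 56.87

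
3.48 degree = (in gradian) 3.867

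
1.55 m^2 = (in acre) 0.000383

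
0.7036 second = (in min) 0.01173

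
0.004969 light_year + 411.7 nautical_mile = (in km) 4.701e+10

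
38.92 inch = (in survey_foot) 3.243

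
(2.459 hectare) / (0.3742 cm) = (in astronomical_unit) 4.393e-05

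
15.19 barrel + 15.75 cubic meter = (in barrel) 114.3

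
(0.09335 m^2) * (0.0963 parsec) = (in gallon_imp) 6.102e+16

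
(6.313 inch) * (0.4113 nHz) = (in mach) 1.937e-13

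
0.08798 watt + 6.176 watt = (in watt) 6.264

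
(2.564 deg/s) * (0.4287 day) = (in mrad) 1.658e+06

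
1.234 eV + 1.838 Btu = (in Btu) 1.838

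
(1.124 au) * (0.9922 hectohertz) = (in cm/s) 1.668e+15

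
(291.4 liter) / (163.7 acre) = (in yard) 4.81e-07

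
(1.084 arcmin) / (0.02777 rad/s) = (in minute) 0.0001892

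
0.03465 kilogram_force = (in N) 0.3398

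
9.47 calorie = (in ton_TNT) 9.47e-09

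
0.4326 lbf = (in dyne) 1.924e+05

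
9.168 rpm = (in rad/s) 0.9601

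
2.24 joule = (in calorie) 0.5354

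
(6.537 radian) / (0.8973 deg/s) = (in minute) 6.957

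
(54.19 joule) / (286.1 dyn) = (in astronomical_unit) 1.266e-07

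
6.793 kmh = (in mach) 0.005542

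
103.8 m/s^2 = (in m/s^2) 103.8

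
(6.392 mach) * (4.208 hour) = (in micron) 3.297e+13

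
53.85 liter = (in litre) 53.85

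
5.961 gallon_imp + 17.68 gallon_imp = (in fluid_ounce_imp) 3783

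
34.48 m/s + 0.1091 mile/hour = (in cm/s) 3453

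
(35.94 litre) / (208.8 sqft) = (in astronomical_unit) 1.238e-14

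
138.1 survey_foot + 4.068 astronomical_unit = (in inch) 2.396e+13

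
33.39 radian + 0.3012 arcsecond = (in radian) 33.39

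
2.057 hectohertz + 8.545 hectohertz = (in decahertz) 106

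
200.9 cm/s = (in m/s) 2.009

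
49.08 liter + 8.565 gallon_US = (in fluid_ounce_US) 2756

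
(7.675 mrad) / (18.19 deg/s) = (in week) 3.997e-08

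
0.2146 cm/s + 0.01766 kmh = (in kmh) 0.02539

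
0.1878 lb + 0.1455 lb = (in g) 151.2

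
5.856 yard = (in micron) 5.355e+06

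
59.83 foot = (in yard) 19.94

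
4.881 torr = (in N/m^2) 650.7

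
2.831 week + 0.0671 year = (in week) 6.33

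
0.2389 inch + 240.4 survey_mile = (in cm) 3.869e+07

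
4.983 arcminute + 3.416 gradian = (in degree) 3.157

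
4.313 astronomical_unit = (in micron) 6.452e+17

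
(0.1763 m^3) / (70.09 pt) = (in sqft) 76.75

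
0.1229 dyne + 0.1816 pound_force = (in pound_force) 0.1816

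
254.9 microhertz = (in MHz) 2.549e-10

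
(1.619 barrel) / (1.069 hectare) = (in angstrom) 2.408e+05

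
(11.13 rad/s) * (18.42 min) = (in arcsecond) 2.537e+09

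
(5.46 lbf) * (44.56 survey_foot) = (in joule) 329.9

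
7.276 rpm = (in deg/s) 43.66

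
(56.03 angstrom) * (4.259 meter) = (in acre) 5.897e-12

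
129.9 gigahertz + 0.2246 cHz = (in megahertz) 1.299e+05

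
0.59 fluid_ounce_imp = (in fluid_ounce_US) 0.5668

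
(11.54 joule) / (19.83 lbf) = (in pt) 370.8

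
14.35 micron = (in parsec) 4.651e-22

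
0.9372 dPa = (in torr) 0.000703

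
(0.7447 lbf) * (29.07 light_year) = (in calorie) 2.177e+17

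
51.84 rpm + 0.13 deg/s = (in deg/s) 311.2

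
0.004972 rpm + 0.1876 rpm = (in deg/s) 1.155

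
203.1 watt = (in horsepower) 0.2724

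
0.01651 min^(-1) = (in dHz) 0.002752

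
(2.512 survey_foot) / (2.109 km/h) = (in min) 0.02178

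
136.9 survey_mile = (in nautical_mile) 119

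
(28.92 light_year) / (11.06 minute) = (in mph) 9.223e+14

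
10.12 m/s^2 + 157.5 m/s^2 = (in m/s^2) 167.6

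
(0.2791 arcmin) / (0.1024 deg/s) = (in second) 0.04543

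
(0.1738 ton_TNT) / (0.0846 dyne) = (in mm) 8.595e+17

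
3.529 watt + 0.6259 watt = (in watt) 4.155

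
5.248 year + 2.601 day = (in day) 1918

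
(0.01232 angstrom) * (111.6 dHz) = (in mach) 4.038e-14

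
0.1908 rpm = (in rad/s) 0.01998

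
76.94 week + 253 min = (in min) 7.758e+05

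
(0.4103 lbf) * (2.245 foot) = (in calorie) 0.2985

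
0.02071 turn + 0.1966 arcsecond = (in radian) 0.1301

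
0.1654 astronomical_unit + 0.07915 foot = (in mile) 1.537e+07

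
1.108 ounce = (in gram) 31.41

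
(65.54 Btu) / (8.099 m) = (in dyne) 8.538e+08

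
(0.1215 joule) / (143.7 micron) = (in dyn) 8.455e+07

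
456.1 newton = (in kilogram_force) 46.51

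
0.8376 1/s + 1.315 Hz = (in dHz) 21.53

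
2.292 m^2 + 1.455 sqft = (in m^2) 2.427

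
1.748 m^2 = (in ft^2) 18.82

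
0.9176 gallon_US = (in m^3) 0.003473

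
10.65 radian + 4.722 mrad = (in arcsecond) 2.198e+06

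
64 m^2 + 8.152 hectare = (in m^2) 8.158e+04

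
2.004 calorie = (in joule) 8.385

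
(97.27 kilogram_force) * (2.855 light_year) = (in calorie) 6.158e+18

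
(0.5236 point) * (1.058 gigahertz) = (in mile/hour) 4.372e+05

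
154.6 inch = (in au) 2.625e-11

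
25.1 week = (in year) 0.4814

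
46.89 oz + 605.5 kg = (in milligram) 6.068e+08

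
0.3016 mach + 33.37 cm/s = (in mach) 0.3026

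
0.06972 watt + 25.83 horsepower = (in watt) 1.926e+04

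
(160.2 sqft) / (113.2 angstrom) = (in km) 1.315e+06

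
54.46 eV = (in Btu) 8.27e-21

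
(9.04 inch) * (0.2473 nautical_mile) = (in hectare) 0.01052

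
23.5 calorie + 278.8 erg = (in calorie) 23.5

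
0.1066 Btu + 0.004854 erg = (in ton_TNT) 2.688e-08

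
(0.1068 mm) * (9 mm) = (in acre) 2.375e-10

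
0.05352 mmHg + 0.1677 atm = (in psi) 2.466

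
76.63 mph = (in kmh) 123.3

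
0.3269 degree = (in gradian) 0.3632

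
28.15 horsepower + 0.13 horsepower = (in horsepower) 28.28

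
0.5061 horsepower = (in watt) 377.4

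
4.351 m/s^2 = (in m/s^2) 4.351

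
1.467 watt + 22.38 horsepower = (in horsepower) 22.38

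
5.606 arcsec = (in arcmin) 0.09343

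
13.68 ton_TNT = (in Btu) 5.425e+07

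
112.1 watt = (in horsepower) 0.1503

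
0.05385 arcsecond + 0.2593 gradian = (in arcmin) 14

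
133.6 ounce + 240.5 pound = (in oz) 3982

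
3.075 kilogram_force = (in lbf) 6.779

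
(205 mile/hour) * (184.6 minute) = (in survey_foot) 3.33e+06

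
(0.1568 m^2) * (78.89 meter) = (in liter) 1.237e+04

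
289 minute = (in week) 0.02867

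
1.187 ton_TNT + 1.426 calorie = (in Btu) 4.707e+06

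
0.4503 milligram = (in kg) 4.503e-07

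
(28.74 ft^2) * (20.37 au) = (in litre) 8.136e+15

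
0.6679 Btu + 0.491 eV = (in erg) 7.047e+09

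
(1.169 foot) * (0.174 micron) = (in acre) 1.532e-11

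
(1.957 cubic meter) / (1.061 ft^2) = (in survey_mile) 0.01234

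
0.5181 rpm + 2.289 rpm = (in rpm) 2.807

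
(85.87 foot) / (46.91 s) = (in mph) 1.248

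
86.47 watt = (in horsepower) 0.116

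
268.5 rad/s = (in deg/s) 1.538e+04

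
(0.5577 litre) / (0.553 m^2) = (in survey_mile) 6.267e-07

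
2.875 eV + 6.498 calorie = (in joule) 27.19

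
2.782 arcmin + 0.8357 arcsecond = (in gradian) 0.05178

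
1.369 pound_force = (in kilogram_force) 0.621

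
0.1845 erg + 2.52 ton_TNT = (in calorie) 2.52e+09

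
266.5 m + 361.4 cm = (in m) 270.1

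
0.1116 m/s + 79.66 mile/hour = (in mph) 79.91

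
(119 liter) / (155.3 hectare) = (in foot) 2.514e-07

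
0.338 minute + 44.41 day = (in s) 3.837e+06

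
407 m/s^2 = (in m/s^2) 407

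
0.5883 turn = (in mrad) 3696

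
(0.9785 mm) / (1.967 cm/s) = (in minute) 0.0008291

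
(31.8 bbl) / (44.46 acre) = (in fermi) 2.81e+10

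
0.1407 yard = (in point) 364.7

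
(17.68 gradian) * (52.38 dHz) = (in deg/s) 83.35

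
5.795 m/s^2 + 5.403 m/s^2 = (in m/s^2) 11.2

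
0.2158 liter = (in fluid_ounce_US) 7.297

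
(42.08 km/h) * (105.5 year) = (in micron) 3.889e+16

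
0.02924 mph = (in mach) 3.839e-05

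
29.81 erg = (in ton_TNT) 7.125e-16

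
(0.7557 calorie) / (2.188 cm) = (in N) 144.5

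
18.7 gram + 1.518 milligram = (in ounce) 0.6597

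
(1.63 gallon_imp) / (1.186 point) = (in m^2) 17.71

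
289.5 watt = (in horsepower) 0.3882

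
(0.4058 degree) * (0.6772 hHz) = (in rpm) 4.58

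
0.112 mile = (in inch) 7096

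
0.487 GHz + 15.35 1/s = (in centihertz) 4.87e+10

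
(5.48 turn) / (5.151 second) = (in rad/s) 6.684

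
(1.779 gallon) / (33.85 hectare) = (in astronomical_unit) 1.33e-19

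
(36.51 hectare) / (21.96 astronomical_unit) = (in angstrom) 1111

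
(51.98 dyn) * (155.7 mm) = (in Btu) 7.671e-08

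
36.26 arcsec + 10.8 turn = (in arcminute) 2.333e+05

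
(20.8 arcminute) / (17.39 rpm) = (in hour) 9.229e-07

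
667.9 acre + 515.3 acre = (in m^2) 4.788e+06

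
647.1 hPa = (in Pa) 6.471e+04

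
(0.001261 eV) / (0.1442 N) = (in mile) 8.706e-25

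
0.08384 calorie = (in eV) 2.189e+18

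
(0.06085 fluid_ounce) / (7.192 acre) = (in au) 4.133e-22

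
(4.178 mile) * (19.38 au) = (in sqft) 2.098e+17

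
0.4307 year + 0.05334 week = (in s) 1.361e+07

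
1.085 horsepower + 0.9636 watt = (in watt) 810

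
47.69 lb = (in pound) 47.69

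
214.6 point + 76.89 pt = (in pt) 291.5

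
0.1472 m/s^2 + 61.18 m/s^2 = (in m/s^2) 61.33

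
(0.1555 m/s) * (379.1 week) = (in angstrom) 3.565e+17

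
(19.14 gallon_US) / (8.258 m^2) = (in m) 0.008774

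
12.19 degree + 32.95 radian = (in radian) 33.16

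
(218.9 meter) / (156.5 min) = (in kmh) 0.08392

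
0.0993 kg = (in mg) 9.93e+04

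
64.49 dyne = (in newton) 0.0006449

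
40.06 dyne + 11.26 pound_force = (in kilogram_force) 5.107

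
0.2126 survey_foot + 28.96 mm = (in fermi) 9.376e+13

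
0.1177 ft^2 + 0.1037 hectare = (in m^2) 1037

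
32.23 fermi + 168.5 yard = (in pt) 4.368e+05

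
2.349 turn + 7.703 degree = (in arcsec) 3.072e+06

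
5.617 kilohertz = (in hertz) 5617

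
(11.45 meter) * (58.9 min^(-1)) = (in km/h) 40.46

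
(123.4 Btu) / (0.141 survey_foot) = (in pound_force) 6.81e+05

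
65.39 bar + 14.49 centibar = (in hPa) 6.553e+04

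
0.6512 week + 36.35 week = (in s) 2.238e+07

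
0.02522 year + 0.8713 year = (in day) 327.2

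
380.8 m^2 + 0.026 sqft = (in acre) 0.0941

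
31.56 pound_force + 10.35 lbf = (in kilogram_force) 19.01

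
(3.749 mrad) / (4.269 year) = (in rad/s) 2.785e-11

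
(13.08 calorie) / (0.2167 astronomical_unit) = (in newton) 1.688e-09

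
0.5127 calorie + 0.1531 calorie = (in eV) 1.739e+19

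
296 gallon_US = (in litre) 1120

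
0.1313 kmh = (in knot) 0.0709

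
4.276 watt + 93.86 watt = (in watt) 98.14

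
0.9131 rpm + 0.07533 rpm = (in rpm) 0.9884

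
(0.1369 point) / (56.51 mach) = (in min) 4.183e-11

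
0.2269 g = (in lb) 0.0005002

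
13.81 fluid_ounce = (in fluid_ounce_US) 13.81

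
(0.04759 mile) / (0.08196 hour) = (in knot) 0.5046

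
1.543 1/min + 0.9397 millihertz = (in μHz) 2.666e+04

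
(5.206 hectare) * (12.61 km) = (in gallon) 1.734e+11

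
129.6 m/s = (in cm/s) 1.296e+04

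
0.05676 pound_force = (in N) 0.2525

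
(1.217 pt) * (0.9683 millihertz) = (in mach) 1.221e-09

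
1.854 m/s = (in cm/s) 185.4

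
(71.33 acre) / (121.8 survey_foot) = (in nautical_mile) 4.198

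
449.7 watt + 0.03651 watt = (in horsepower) 0.6031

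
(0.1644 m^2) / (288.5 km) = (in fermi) 5.698e+08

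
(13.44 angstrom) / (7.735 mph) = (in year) 1.232e-17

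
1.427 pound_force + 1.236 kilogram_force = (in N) 18.47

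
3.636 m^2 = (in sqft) 39.14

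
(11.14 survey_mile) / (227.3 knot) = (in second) 153.3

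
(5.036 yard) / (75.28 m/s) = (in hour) 1.699e-05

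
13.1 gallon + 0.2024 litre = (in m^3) 0.04979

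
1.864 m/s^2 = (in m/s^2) 1.864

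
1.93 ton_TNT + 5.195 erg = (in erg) 8.075e+16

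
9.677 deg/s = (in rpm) 1.613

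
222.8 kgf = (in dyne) 2.185e+08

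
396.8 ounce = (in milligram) 1.125e+07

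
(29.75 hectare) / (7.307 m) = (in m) 4.071e+04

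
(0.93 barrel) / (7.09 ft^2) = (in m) 0.2245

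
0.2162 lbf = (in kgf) 0.09807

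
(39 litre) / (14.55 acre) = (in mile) 4.116e-10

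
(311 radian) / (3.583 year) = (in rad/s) 2.752e-06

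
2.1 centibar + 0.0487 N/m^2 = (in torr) 15.75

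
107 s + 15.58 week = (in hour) 2617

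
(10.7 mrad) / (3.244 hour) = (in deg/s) 5.25e-05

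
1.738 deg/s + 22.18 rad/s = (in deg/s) 1273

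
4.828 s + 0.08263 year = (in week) 4.309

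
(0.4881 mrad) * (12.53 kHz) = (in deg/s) 350.4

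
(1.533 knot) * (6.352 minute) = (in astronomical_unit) 2.009e-09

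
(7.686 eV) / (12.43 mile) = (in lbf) 1.384e-23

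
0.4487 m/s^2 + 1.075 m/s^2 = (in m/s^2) 1.524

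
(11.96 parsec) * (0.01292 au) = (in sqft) 7.678e+27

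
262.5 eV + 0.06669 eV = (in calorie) 1.005e-17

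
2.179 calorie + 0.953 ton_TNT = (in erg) 3.987e+16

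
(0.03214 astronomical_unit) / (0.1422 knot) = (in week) 1.087e+05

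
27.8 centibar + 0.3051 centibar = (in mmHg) 210.8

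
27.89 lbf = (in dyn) 1.241e+07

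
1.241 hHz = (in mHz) 1.241e+05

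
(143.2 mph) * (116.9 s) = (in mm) 7.483e+06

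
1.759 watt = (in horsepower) 0.002359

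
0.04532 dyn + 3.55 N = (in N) 3.55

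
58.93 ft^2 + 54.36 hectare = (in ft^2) 5.851e+06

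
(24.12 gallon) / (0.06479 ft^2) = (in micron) 1.517e+07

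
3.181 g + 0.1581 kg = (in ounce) 5.689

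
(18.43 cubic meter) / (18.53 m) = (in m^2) 0.9946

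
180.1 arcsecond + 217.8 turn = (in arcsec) 2.823e+08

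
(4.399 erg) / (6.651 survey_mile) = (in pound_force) 9.239e-12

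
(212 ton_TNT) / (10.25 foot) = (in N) 2.839e+11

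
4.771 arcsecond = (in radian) 2.313e-05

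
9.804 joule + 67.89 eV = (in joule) 9.804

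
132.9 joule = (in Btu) 0.126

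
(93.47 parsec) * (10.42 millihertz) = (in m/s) 3.005e+16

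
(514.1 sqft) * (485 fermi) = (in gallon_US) 6.119e-09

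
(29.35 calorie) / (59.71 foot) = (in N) 6.747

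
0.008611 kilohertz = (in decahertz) 0.8611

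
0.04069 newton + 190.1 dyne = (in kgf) 0.004343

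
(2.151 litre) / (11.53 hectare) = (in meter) 1.866e-08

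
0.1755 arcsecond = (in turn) 1.354e-07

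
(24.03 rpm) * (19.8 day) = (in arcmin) 1.48e+10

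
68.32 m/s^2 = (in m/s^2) 68.32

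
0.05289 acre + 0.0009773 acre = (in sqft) 2346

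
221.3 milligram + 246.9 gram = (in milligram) 2.471e+05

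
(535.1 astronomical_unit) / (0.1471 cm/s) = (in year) 1.726e+09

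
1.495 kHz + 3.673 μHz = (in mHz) 1.495e+06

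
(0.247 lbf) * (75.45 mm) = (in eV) 5.174e+17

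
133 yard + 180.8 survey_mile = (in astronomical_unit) 1.946e-06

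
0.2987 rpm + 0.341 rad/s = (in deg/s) 21.33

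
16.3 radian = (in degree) 933.9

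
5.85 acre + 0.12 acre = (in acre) 5.97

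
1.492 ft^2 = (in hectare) 1.386e-05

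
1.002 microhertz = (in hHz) 1.002e-08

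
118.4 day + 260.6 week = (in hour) 4.662e+04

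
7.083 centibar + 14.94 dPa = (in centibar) 7.084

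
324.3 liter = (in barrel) 2.04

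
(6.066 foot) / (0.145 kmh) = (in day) 0.0005313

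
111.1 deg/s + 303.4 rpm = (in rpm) 321.9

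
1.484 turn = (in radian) 9.324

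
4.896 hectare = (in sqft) 5.27e+05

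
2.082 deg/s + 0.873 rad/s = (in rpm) 8.684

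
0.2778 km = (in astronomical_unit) 1.857e-09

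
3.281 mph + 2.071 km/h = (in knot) 3.969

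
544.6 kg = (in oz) 1.921e+04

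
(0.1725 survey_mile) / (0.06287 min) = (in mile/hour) 164.6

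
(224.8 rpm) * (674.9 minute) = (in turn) 1.517e+05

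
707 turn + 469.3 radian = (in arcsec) 1.013e+09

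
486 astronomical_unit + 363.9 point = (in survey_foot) 2.385e+14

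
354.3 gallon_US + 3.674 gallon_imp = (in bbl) 8.541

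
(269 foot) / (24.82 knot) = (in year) 2.036e-07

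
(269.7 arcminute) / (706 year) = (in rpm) 3.365e-11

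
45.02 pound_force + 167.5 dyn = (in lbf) 45.02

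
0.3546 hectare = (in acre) 0.8762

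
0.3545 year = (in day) 129.4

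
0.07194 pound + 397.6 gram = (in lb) 0.9485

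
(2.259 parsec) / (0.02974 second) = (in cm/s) 2.344e+20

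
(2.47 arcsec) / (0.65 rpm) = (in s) 0.0001759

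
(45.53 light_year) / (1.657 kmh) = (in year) 2.968e+10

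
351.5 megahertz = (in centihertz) 3.515e+10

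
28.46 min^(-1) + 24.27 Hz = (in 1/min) 1485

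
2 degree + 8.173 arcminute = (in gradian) 2.374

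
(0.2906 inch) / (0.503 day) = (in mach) 4.988e-10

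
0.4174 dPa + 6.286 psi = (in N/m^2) 4.334e+04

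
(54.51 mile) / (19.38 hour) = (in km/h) 4.527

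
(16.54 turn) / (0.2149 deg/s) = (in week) 0.04581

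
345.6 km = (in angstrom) 3.456e+15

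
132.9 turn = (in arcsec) 1.722e+08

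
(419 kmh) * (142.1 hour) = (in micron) 5.954e+13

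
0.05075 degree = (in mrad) 0.8858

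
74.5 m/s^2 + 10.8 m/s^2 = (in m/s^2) 85.3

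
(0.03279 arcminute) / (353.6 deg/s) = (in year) 4.901e-14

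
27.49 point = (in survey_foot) 0.03182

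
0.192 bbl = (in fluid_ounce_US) 1032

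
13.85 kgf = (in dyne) 1.358e+07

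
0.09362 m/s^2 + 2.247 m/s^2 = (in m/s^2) 2.341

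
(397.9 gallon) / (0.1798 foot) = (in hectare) 0.002748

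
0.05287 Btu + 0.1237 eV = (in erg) 5.578e+08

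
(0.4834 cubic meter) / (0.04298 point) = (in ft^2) 3.432e+05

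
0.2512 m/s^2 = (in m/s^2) 0.2512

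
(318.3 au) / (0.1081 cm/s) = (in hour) 1.224e+13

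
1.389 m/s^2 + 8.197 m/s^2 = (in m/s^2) 9.586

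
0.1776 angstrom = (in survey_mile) 1.104e-14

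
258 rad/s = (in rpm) 2464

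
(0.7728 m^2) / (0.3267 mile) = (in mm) 1.47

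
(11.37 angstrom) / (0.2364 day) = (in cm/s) 5.567e-12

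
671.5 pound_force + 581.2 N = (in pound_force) 802.2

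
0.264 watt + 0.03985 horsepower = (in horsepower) 0.0402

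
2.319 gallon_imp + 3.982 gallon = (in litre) 25.62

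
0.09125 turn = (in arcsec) 1.183e+05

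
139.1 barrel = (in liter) 2.212e+04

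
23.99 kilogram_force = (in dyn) 2.353e+07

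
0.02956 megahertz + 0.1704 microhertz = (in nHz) 2.956e+13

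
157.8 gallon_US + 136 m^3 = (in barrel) 859.2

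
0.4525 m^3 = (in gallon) 119.5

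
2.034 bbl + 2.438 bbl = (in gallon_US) 187.8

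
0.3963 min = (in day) 0.0002752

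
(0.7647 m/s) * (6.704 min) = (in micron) 3.076e+08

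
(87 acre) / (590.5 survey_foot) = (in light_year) 2.068e-13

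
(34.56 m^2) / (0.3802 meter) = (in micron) 9.09e+07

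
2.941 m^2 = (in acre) 0.0007267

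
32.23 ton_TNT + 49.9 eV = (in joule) 1.349e+11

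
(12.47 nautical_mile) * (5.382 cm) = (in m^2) 1243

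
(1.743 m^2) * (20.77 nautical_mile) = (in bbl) 4.217e+05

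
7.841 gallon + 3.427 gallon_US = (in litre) 42.65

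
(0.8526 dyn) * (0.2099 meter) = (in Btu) 1.696e-09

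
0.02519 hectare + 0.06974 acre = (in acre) 0.132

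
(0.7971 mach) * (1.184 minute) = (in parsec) 6.249e-13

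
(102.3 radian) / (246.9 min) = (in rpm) 0.06594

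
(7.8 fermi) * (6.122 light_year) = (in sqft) 4863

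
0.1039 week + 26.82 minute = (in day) 0.7459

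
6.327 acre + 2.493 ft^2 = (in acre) 6.327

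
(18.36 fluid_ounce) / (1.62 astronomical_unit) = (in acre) 5.536e-19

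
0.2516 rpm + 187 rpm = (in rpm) 187.3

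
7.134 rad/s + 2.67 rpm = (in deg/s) 424.8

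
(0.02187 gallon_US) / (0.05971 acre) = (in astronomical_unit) 2.29e-18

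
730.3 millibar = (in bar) 0.7303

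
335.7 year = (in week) 1.75e+04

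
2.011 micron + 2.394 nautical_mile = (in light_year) 4.686e-13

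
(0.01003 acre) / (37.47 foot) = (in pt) 1.007e+04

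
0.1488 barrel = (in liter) 23.66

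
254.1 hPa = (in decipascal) 2.541e+05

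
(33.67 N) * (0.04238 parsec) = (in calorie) 1.052e+16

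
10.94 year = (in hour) 9.583e+04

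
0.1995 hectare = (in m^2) 1995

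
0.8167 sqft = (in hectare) 7.587e-06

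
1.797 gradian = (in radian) 0.02823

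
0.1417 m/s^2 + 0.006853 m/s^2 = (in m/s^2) 0.1486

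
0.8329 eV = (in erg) 1.334e-12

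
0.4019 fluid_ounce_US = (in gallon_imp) 0.002614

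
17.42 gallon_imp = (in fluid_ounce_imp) 2787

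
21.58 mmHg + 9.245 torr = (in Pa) 4110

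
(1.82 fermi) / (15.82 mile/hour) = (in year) 8.16e-24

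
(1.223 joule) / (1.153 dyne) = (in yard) 1.16e+05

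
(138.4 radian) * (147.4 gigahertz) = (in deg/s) 1.169e+15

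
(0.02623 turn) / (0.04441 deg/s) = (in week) 0.0003516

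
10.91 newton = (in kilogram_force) 1.113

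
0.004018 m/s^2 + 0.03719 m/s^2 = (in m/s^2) 0.04121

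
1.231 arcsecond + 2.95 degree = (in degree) 2.95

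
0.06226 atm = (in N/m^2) 6308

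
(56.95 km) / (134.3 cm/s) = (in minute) 706.8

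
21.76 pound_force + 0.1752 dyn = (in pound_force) 21.76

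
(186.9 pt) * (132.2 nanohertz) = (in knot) 1.694e-08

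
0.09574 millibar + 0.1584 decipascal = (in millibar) 0.0959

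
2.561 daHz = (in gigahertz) 2.561e-08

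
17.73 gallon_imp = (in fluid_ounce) 2725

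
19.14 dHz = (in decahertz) 0.1914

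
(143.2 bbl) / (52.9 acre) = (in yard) 0.0001163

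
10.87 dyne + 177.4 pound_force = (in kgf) 80.47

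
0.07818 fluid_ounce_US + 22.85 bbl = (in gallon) 959.7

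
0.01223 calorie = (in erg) 5.117e+05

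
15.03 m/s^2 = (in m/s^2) 15.03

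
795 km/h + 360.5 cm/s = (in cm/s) 2.244e+04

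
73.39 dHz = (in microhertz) 7.339e+06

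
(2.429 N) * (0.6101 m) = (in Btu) 0.001405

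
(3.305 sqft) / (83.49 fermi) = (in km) 3.678e+09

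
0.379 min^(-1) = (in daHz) 0.0006317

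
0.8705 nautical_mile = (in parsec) 5.225e-14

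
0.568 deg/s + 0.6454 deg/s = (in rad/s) 0.02118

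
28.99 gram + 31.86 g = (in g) 60.85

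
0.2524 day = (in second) 2.181e+04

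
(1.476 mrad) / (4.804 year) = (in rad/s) 9.743e-12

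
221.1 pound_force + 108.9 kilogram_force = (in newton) 2051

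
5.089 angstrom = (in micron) 0.0005089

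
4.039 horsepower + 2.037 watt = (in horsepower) 4.042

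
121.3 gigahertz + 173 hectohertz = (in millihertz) 1.213e+14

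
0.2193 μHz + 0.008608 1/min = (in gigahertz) 1.437e-13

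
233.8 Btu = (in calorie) 5.896e+04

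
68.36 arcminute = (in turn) 0.003165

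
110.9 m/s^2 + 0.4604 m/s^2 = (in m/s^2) 111.4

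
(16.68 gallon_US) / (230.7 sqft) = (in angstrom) 2.946e+07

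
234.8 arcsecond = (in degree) 0.06522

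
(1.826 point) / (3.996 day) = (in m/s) 1.866e-09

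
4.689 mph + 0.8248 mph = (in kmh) 8.874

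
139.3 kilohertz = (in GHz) 0.0001393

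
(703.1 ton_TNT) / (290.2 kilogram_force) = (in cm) 1.034e+11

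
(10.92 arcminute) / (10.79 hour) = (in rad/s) 8.178e-08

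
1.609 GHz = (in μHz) 1.609e+15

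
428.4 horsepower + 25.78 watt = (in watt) 3.195e+05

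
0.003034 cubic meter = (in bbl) 0.01908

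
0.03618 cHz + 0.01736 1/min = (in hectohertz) 6.511e-06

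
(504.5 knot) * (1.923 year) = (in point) 4.462e+13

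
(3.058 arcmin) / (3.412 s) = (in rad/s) 0.0002607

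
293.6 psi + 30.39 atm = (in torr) 3.828e+04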